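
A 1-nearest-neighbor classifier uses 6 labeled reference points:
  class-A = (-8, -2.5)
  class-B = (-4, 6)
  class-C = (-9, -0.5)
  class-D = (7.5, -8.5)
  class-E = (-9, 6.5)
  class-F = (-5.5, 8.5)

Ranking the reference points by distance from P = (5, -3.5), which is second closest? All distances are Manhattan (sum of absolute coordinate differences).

class-A

d(P, class-A) = |5−(-8)| + |-3.5−(-2.5)| = 13 + 1 = 14
d(P, class-B) = |5−(-4)| + |-3.5−6| = 9 + 9.5 = 18.5
d(P, class-C) = |5−(-9)| + |-3.5−(-0.5)| = 14 + 3 = 17
d(P, class-D) = |5−7.5| + |-3.5−(-8.5)| = 2.5 + 5 = 7.5
d(P, class-E) = |5−(-9)| + |-3.5−6.5| = 14 + 10 = 24
d(P, class-F) = |5−(-5.5)| + |-3.5−8.5| = 10.5 + 12 = 22.5
Sorted ascending: class-D, class-A, class-C, … — the second-nearest is class-A.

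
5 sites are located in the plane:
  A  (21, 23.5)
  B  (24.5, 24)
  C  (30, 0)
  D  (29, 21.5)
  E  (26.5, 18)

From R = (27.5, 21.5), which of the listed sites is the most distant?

Compare squared distances (the ordering matches that of the actual distances):
|RA|² = (27.5−21)² + (21.5−23.5)² = 42.25 + 4 = 46.25
|RB|² = (27.5−24.5)² + (21.5−24)² = 9 + 6.25 = 15.25
|RC|² = (27.5−30)² + (21.5−0)² = 6.25 + 462.25 = 468.5
|RD|² = (27.5−29)² + (21.5−21.5)² = 2.25 + 0 = 2.25
|RE|² = (27.5−26.5)² + (21.5−18)² = 1 + 12.25 = 13.25
The largest is to C.

C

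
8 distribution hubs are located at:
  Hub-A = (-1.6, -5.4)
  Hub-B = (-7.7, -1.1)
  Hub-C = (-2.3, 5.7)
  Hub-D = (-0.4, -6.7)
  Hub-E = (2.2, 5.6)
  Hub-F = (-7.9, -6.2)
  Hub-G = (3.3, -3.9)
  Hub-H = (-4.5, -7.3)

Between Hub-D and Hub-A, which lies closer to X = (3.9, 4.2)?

Compare squared distances:
d²(X, Hub-D) = (3.9−(-0.4))² + (4.2−(-6.7))² = 18.49 + 118.81 = 137.3
d²(X, Hub-A) = (3.9−(-1.6))² + (4.2−(-5.4))² = 30.25 + 92.16 = 122.41
137.3 > 122.41, so Hub-A is closer.

Hub-A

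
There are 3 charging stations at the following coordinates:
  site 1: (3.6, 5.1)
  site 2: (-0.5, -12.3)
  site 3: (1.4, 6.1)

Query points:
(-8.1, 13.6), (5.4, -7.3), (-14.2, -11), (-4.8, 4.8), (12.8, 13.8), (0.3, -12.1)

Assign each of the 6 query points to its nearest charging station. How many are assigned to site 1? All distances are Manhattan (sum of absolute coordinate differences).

1

(-8.1, 13.6) — d to each: site 1:20.2, site 2:33.5, site 3:17 → nearest is site 3
(5.4, -7.3) — d to each: site 1:14.2, site 2:10.9, site 3:17.4 → nearest is site 2
(-14.2, -11) — d to each: site 1:33.9, site 2:15, site 3:32.7 → nearest is site 2
(-4.8, 4.8) — d to each: site 1:8.7, site 2:21.4, site 3:7.5 → nearest is site 3
(12.8, 13.8) — d to each: site 1:17.9, site 2:39.4, site 3:19.1 → nearest is site 1
(0.3, -12.1) — d to each: site 1:20.5, site 2:1, site 3:19.3 → nearest is site 2
1 of the 6 points has site 1 as nearest.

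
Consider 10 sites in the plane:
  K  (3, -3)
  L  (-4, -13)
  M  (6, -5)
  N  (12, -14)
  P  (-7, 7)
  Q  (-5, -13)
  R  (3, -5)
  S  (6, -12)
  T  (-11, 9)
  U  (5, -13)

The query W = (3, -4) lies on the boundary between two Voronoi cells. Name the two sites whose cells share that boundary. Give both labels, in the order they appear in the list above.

K and R

Squared distances from W to each site:
|WK|² = (3−3)² + (-4−(-3))² = 0 + 1 = 1
|WL|² = (3−(-4))² + (-4−(-13))² = 49 + 81 = 130
|WM|² = (3−6)² + (-4−(-5))² = 9 + 1 = 10
|WN|² = (3−12)² + (-4−(-14))² = 81 + 100 = 181
|WP|² = (3−(-7))² + (-4−7)² = 100 + 121 = 221
|WQ|² = (3−(-5))² + (-4−(-13))² = 64 + 81 = 145
|WR|² = (3−3)² + (-4−(-5))² = 0 + 1 = 1
|WS|² = (3−6)² + (-4−(-12))² = 9 + 64 = 73
|WT|² = (3−(-11))² + (-4−9)² = 196 + 169 = 365
|WU|² = (3−5)² + (-4−(-13))² = 4 + 81 = 85
W is equidistant from K and R (both at squared distance 1), and every other site is strictly farther — so W lies on the K–R Voronoi edge.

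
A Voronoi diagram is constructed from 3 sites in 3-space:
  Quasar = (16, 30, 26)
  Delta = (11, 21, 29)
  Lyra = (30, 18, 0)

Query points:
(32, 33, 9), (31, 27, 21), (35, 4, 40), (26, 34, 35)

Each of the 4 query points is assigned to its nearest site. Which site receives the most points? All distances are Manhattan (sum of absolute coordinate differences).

Quasar

(32, 33, 9) — d to each: Quasar:36, Delta:53, Lyra:26 → nearest is Lyra
(31, 27, 21) — d to each: Quasar:23, Delta:34, Lyra:31 → nearest is Quasar
(35, 4, 40) — d to each: Quasar:59, Delta:52, Lyra:59 → nearest is Delta
(26, 34, 35) — d to each: Quasar:23, Delta:34, Lyra:55 → nearest is Quasar
Tally — Quasar:2, Delta:1, Lyra:1. Quasar captures the most (2).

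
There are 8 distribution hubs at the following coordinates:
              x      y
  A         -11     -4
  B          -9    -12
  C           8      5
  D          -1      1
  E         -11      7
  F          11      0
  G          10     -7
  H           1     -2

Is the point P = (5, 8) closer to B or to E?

Compare squared distances:
|PB|² = (5−(-9))² + (8−(-12))² = 196 + 400 = 596
|PE|² = (5−(-11))² + (8−7)² = 256 + 1 = 257
596 > 257, so E is closer.

E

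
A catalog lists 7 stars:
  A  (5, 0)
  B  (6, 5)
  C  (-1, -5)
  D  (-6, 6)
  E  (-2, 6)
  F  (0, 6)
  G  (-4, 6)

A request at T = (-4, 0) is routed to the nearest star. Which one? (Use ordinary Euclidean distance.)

C

Since √ is increasing, it suffices to compare squared distances:
|TA|² = (-4−5)² + (0−0)² = 81 + 0 = 81
|TB|² = (-4−6)² + (0−5)² = 100 + 25 = 125
|TC|² = (-4−(-1))² + (0−(-5))² = 9 + 25 = 34
|TD|² = (-4−(-6))² + (0−6)² = 4 + 36 = 40
|TE|² = (-4−(-2))² + (0−6)² = 4 + 36 = 40
|TF|² = (-4−0)² + (0−6)² = 16 + 36 = 52
|TG|² = (-4−(-4))² + (0−6)² = 0 + 36 = 36
Minimum is at C.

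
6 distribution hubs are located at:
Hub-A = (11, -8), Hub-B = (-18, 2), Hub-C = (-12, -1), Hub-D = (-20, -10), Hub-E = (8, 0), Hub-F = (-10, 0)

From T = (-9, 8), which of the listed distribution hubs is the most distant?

Hub-A

Squared Euclidean distances:
d²(T, Hub-A) = (-9−11)² + (8−(-8))² = 400 + 256 = 656
d²(T, Hub-B) = (-9−(-18))² + (8−2)² = 81 + 36 = 117
d²(T, Hub-C) = (-9−(-12))² + (8−(-1))² = 9 + 81 = 90
d²(T, Hub-D) = (-9−(-20))² + (8−(-10))² = 121 + 324 = 445
d²(T, Hub-E) = (-9−8)² + (8−0)² = 289 + 64 = 353
d²(T, Hub-F) = (-9−(-10))² + (8−0)² = 1 + 64 = 65
The largest is to Hub-A.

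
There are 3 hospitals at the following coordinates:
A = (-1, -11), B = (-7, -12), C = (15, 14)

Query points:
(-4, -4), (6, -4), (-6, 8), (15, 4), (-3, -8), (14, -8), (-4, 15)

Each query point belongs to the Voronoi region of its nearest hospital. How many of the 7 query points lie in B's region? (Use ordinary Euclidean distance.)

0

(-4, -4) — d² to each: A:58, B:73, C:685 → nearest is A
(6, -4) — d² to each: A:98, B:233, C:405 → nearest is A
(-6, 8) — d² to each: A:386, B:401, C:477 → nearest is A
(15, 4) — d² to each: A:481, B:740, C:100 → nearest is C
(-3, -8) — d² to each: A:13, B:32, C:808 → nearest is A
(14, -8) — d² to each: A:234, B:457, C:485 → nearest is A
(-4, 15) — d² to each: A:685, B:738, C:362 → nearest is C
0 of the 7 points have B as nearest.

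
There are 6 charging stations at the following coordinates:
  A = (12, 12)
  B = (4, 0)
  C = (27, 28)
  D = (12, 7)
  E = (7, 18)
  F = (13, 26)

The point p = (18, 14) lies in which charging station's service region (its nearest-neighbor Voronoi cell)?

A

Squared Euclidean distances:
|pA|² = 36 + 4 = 40
|pB|² = 196 + 196 = 392
|pC|² = 81 + 196 = 277
|pD|² = 36 + 49 = 85
|pE|² = 121 + 16 = 137
|pF|² = 25 + 144 = 169
Minimum is at A.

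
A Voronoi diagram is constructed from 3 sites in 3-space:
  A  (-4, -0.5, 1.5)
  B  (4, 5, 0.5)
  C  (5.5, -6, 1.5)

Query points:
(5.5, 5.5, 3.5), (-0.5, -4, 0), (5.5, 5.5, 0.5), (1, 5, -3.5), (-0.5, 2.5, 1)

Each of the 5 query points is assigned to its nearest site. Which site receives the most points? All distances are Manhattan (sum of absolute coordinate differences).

(5.5, 5.5, 3.5) — d to each: A:17.5, B:5, C:13.5 → nearest is B
(-0.5, -4, 0) — d to each: A:8.5, B:14, C:9.5 → nearest is A
(5.5, 5.5, 0.5) — d to each: A:16.5, B:2, C:12.5 → nearest is B
(1, 5, -3.5) — d to each: A:15.5, B:7, C:20.5 → nearest is B
(-0.5, 2.5, 1) — d to each: A:7, B:7.5, C:15 → nearest is A
Tally — A:2, B:3. B captures the most (3).

B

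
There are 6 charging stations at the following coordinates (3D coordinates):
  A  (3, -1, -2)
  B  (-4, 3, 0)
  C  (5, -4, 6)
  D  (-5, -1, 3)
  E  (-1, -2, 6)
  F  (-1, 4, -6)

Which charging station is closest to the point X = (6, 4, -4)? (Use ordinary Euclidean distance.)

Since √ is increasing, it suffices to compare squared distances:
|XA|² = (6−3)² + (4−(-1))² + (-4−(-2))² = 9 + 25 + 4 = 38
|XB|² = (6−(-4))² + (4−3)² + (-4−0)² = 100 + 1 + 16 = 117
|XC|² = (6−5)² + (4−(-4))² + (-4−6)² = 1 + 64 + 100 = 165
|XD|² = (6−(-5))² + (4−(-1))² + (-4−3)² = 121 + 25 + 49 = 195
|XE|² = (6−(-1))² + (4−(-2))² + (-4−6)² = 49 + 36 + 100 = 185
|XF|² = (6−(-1))² + (4−4)² + (-4−(-6))² = 49 + 0 + 4 = 53
A is nearest.

A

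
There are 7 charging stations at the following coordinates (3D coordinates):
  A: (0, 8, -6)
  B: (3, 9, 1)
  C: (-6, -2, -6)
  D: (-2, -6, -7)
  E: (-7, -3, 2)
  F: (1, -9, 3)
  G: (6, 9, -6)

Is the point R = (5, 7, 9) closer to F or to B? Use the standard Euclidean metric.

B

Compare squared distances:
|RF|² = (5−1)² + (7−(-9))² + (9−3)² = 16 + 256 + 36 = 308
|RB|² = (5−3)² + (7−9)² + (9−1)² = 4 + 4 + 64 = 72
308 > 72, so B is closer.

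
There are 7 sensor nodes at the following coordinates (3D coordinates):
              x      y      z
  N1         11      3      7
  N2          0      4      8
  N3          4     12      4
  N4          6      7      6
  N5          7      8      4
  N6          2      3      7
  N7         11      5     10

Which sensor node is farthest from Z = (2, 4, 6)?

N7

Squared Euclidean distances:
|ZN1|² = (2−11)² + (4−3)² + (6−7)² = 81 + 1 + 1 = 83
|ZN2|² = (2−0)² + (4−4)² + (6−8)² = 4 + 0 + 4 = 8
|ZN3|² = (2−4)² + (4−12)² + (6−4)² = 4 + 64 + 4 = 72
|ZN4|² = (2−6)² + (4−7)² + (6−6)² = 16 + 9 + 0 = 25
|ZN5|² = (2−7)² + (4−8)² + (6−4)² = 25 + 16 + 4 = 45
|ZN6|² = (2−2)² + (4−3)² + (6−7)² = 0 + 1 + 1 = 2
|ZN7|² = (2−11)² + (4−5)² + (6−10)² = 81 + 1 + 16 = 98
The largest is to N7.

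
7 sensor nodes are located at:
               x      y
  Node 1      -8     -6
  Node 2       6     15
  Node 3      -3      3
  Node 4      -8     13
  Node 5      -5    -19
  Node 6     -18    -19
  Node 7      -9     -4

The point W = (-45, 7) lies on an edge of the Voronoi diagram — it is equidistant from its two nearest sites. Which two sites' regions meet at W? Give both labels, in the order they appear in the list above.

Squared distances from W to each site:
d²(W, Node 1) = (-45−(-8))² + (7−(-6))² = 1369 + 169 = 1538
d²(W, Node 2) = (-45−6)² + (7−15)² = 2601 + 64 = 2665
d²(W, Node 3) = (-45−(-3))² + (7−3)² = 1764 + 16 = 1780
d²(W, Node 4) = (-45−(-8))² + (7−13)² = 1369 + 36 = 1405
d²(W, Node 5) = (-45−(-5))² + (7−(-19))² = 1600 + 676 = 2276
d²(W, Node 6) = (-45−(-18))² + (7−(-19))² = 729 + 676 = 1405
d²(W, Node 7) = (-45−(-9))² + (7−(-4))² = 1296 + 121 = 1417
W is equidistant from Node 4 and Node 6 (both at squared distance 1405), and every other site is strictly farther — so W lies on the Node 4–Node 6 Voronoi edge.

Node 4 and Node 6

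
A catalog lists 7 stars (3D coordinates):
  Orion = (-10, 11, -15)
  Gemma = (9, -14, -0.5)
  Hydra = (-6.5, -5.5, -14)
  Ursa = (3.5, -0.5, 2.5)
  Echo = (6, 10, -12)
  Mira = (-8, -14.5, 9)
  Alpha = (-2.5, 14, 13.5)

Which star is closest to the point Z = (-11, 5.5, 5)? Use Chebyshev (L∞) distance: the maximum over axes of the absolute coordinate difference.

Alpha

d(Z, Orion) = max(1, 5.5, 20) = 20
d(Z, Gemma) = max(20, 19.5, 5.5) = 20
d(Z, Hydra) = max(4.5, 11, 19) = 19
d(Z, Ursa) = max(14.5, 6, 2.5) = 14.5
d(Z, Echo) = max(17, 4.5, 17) = 17
d(Z, Mira) = max(3, 20, 4) = 20
d(Z, Alpha) = max(8.5, 8.5, 8.5) = 8.5
Minimum is at Alpha.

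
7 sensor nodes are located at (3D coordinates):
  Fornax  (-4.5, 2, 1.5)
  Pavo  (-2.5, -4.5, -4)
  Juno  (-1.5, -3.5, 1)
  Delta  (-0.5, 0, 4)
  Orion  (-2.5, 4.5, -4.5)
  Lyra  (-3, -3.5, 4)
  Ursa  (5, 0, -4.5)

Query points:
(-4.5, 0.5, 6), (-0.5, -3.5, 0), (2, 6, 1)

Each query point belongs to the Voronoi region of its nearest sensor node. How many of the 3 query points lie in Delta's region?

2

(-4.5, 0.5, 6) — d² to each: Fornax:22.5, Pavo:129, Juno:50, Delta:20.25, Orion:130.25, Lyra:22.25, Ursa:200.75 → nearest is Delta
(-0.5, -3.5, 0) — d² to each: Fornax:48.5, Pavo:21, Juno:2, Delta:28.25, Orion:88.25, Lyra:22.25, Ursa:62.75 → nearest is Juno
(2, 6, 1) — d² to each: Fornax:58.5, Pavo:155.5, Juno:102.5, Delta:51.25, Orion:52.75, Lyra:124.25, Ursa:75.25 → nearest is Delta
2 of the 3 points have Delta as nearest.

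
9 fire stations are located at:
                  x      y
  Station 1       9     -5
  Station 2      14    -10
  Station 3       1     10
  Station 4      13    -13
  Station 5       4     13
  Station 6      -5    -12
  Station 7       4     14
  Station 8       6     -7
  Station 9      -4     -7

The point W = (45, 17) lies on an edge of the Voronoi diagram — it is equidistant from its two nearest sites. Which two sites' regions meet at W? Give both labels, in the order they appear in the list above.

Squared distances from W to each site:
d²(W, Station 1) = (45−9)² + (17−(-5))² = 1296 + 484 = 1780
d²(W, Station 2) = (45−14)² + (17−(-10))² = 961 + 729 = 1690
d²(W, Station 3) = (45−1)² + (17−10)² = 1936 + 49 = 1985
d²(W, Station 4) = (45−13)² + (17−(-13))² = 1024 + 900 = 1924
d²(W, Station 5) = (45−4)² + (17−13)² = 1681 + 16 = 1697
d²(W, Station 6) = (45−(-5))² + (17−(-12))² = 2500 + 841 = 3341
d²(W, Station 7) = (45−4)² + (17−14)² = 1681 + 9 = 1690
d²(W, Station 8) = (45−6)² + (17−(-7))² = 1521 + 576 = 2097
d²(W, Station 9) = (45−(-4))² + (17−(-7))² = 2401 + 576 = 2977
W is equidistant from Station 2 and Station 7 (both at squared distance 1690), and every other site is strictly farther — so W lies on the Station 2–Station 7 Voronoi edge.

Station 2 and Station 7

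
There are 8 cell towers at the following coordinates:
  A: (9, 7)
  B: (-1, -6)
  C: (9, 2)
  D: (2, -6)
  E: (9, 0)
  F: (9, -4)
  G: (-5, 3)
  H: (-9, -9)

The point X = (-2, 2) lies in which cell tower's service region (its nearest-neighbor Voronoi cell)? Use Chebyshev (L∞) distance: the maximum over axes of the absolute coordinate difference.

d(X,A) = max(11, 5) = 11
d(X,B) = max(1, 8) = 8
d(X,C) = max(11, 0) = 11
d(X,D) = max(4, 8) = 8
d(X,E) = max(11, 2) = 11
d(X,F) = max(11, 6) = 11
d(X,G) = max(3, 1) = 3
d(X,H) = max(7, 11) = 11
G is nearest.

G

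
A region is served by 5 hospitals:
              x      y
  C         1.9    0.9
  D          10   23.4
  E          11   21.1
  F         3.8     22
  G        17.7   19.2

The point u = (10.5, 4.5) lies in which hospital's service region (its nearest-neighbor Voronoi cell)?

C

Squared Euclidean distances:
|uC|² = (10.5−1.9)² + (4.5−0.9)² = 73.96 + 12.96 = 86.92
|uD|² = (10.5−10)² + (4.5−23.4)² = 0.25 + 357.21 = 357.46
|uE|² = (10.5−11)² + (4.5−21.1)² = 0.25 + 275.56 = 275.81
|uF|² = (10.5−3.8)² + (4.5−22)² = 44.89 + 306.25 = 351.14
|uG|² = (10.5−17.7)² + (4.5−19.2)² = 51.84 + 216.09 = 267.93
Minimum is at C.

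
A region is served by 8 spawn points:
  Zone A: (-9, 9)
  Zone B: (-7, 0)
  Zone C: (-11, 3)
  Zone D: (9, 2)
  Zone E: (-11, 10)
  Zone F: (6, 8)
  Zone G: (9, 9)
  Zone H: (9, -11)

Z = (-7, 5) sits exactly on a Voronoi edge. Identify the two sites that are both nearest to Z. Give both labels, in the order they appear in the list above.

Squared distances from Z to each site:
d²(Z, Zone A) = 4 + 16 = 20
d²(Z, Zone B) = 0 + 25 = 25
d²(Z, Zone C) = 16 + 4 = 20
d²(Z, Zone D) = 256 + 9 = 265
d²(Z, Zone E) = 16 + 25 = 41
d²(Z, Zone F) = 169 + 9 = 178
d²(Z, Zone G) = 256 + 16 = 272
d²(Z, Zone H) = 256 + 256 = 512
Z is equidistant from Zone A and Zone C (both at squared distance 20), and every other site is strictly farther — so Z lies on the Zone A–Zone C Voronoi edge.

Zone A and Zone C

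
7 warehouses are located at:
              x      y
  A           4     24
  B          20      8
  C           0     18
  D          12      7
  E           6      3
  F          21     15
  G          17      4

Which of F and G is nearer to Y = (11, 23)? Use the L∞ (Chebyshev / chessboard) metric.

F

d(Y,F) = max(10, 8) = 10
d(Y,G) = max(6, 19) = 19
10 < 19, so F is closer.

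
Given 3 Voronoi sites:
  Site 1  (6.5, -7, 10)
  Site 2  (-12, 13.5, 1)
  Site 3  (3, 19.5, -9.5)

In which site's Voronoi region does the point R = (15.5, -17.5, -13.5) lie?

Site 1

Compare squared distances (the ordering matches that of the actual distances):
d²(R, Site 1) = 81 + 110.25 + 552.25 = 743.5
d²(R, Site 2) = 756.25 + 961 + 210.25 = 1927.5
d²(R, Site 3) = 156.25 + 1369 + 16 = 1541.25
The smallest is to Site 1, so R lies in the Voronoi region of Site 1.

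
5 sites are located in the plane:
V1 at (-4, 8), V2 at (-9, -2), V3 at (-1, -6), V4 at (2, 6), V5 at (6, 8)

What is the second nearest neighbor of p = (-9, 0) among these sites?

V1

Compare squared distances (the ordering matches that of the actual distances):
|pV1|² = 25 + 64 = 89
|pV2|² = 0 + 4 = 4
|pV3|² = 64 + 36 = 100
|pV4|² = 121 + 36 = 157
|pV5|² = 225 + 64 = 289
Sorted ascending: V2, V1, V3, … — the second-nearest is V1.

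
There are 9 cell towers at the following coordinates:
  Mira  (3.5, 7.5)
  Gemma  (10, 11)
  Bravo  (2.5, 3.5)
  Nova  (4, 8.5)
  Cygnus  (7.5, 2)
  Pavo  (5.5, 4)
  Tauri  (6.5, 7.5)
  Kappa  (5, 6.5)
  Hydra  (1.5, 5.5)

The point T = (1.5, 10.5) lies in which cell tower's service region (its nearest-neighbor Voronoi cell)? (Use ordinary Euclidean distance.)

Nova

Compare squared distances (the ordering matches that of the actual distances):
d²(T, Mira) = (1.5−3.5)² + (10.5−7.5)² = 4 + 9 = 13
d²(T, Gemma) = (1.5−10)² + (10.5−11)² = 72.25 + 0.25 = 72.5
d²(T, Bravo) = (1.5−2.5)² + (10.5−3.5)² = 1 + 49 = 50
d²(T, Nova) = (1.5−4)² + (10.5−8.5)² = 6.25 + 4 = 10.25
d²(T, Cygnus) = (1.5−7.5)² + (10.5−2)² = 36 + 72.25 = 108.25
d²(T, Pavo) = (1.5−5.5)² + (10.5−4)² = 16 + 42.25 = 58.25
d²(T, Tauri) = (1.5−6.5)² + (10.5−7.5)² = 25 + 9 = 34
d²(T, Kappa) = (1.5−5)² + (10.5−6.5)² = 12.25 + 16 = 28.25
d²(T, Hydra) = (1.5−1.5)² + (10.5−5.5)² = 0 + 25 = 25
Nova is nearest.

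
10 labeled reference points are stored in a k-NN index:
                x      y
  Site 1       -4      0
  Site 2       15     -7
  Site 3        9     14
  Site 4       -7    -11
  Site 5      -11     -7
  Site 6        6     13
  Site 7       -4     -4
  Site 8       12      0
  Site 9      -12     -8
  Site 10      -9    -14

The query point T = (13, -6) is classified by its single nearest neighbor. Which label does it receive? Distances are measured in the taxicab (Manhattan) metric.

Site 2

d(T, Site 1) = 17 + 6 = 23
d(T, Site 2) = 2 + 1 = 3
d(T, Site 3) = 4 + 20 = 24
d(T, Site 4) = 20 + 5 = 25
d(T, Site 5) = 24 + 1 = 25
d(T, Site 6) = 7 + 19 = 26
d(T, Site 7) = 17 + 2 = 19
d(T, Site 8) = 1 + 6 = 7
d(T, Site 9) = 25 + 2 = 27
d(T, Site 10) = 22 + 8 = 30
The smallest is to Site 2, so T lies in the Voronoi region of Site 2.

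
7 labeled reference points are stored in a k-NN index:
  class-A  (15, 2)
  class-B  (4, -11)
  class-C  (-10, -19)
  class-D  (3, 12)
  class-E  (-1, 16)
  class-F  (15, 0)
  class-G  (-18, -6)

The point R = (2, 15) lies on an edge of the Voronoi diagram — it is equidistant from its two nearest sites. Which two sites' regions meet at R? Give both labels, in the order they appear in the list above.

class-D and class-E

Squared distances from R to each site:
d²(R, class-A) = (2−15)² + (15−2)² = 169 + 169 = 338
d²(R, class-B) = (2−4)² + (15−(-11))² = 4 + 676 = 680
d²(R, class-C) = (2−(-10))² + (15−(-19))² = 144 + 1156 = 1300
d²(R, class-D) = (2−3)² + (15−12)² = 1 + 9 = 10
d²(R, class-E) = (2−(-1))² + (15−16)² = 9 + 1 = 10
d²(R, class-F) = (2−15)² + (15−0)² = 169 + 225 = 394
d²(R, class-G) = (2−(-18))² + (15−(-6))² = 400 + 441 = 841
R is equidistant from class-D and class-E (both at squared distance 10), and every other site is strictly farther — so R lies on the class-D–class-E Voronoi edge.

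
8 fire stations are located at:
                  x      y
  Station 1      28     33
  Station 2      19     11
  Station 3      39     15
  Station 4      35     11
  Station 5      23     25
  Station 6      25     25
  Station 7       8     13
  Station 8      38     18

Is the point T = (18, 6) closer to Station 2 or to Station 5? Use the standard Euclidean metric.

Station 2

Compare squared distances:
d²(T, Station 2) = (18−19)² + (6−11)² = 1 + 25 = 26
d²(T, Station 5) = (18−23)² + (6−25)² = 25 + 361 = 386
26 < 386, so Station 2 is closer.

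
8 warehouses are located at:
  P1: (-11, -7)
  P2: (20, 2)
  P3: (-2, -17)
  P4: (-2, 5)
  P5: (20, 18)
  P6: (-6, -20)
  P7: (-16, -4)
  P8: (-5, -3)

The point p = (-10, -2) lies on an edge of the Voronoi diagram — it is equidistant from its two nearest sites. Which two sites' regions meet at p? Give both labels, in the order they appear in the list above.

P1 and P8

Squared distances from p to each site:
|pP1|² = 1 + 25 = 26
|pP2|² = 900 + 16 = 916
|pP3|² = 64 + 225 = 289
|pP4|² = 64 + 49 = 113
|pP5|² = 900 + 400 = 1300
|pP6|² = 16 + 324 = 340
|pP7|² = 36 + 4 = 40
|pP8|² = 25 + 1 = 26
p is equidistant from P1 and P8 (both at squared distance 26), and every other site is strictly farther — so p lies on the P1–P8 Voronoi edge.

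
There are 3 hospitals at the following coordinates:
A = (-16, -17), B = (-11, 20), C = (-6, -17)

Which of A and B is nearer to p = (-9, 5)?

B

Compare squared distances:
|pA|² = (-9−(-16))² + (5−(-17))² = 49 + 484 = 533
|pB|² = (-9−(-11))² + (5−20)² = 4 + 225 = 229
533 > 229, so B is closer.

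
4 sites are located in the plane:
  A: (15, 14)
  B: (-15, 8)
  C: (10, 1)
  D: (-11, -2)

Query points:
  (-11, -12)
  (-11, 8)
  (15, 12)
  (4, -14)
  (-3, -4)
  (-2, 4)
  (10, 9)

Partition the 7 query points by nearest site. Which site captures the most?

D

(-11, -12) — d² to each: A:1352, B:416, C:610, D:100 → nearest is D
(-11, 8) — d² to each: A:712, B:16, C:490, D:100 → nearest is B
(15, 12) — d² to each: A:4, B:916, C:146, D:872 → nearest is A
(4, -14) — d² to each: A:905, B:845, C:261, D:369 → nearest is C
(-3, -4) — d² to each: A:648, B:288, C:194, D:68 → nearest is D
(-2, 4) — d² to each: A:389, B:185, C:153, D:117 → nearest is D
(10, 9) — d² to each: A:50, B:626, C:64, D:562 → nearest is A
Tally — A:2, B:1, C:1, D:3. D captures the most (3).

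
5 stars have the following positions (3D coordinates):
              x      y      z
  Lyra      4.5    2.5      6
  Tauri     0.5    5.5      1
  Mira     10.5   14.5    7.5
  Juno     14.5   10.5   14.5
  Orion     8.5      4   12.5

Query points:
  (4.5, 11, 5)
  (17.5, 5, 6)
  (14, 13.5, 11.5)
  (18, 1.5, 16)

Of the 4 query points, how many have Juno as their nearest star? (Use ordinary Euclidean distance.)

(4.5, 11, 5) — d² to each: Lyra:73.25, Tauri:62.25, Mira:54.5, Juno:190.5, Orion:121.25 → nearest is Mira
(17.5, 5, 6) — d² to each: Lyra:175.25, Tauri:314.25, Mira:141.5, Juno:111.5, Orion:124.25 → nearest is Juno
(14, 13.5, 11.5) — d² to each: Lyra:241.5, Tauri:356.5, Mira:29.25, Juno:18.25, Orion:121.5 → nearest is Juno
(18, 1.5, 16) — d² to each: Lyra:283.25, Tauri:547.25, Mira:297.5, Juno:95.5, Orion:108.75 → nearest is Juno
3 of the 4 points have Juno as nearest.

3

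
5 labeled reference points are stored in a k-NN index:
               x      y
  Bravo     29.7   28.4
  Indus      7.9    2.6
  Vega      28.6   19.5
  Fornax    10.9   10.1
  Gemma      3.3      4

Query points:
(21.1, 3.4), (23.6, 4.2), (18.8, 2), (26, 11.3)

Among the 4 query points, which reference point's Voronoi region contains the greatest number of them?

Fornax

(21.1, 3.4) — d² to each: Bravo:698.96, Indus:174.88, Vega:315.46, Fornax:148.93, Gemma:317.2 → nearest is Fornax
(23.6, 4.2) — d² to each: Bravo:622.85, Indus:249.05, Vega:259.09, Fornax:196.1, Gemma:412.13 → nearest is Fornax
(18.8, 2) — d² to each: Bravo:815.77, Indus:119.17, Vega:402.29, Fornax:128.02, Gemma:244.25 → nearest is Indus
(26, 11.3) — d² to each: Bravo:306.1, Indus:403.3, Vega:74, Fornax:229.45, Gemma:568.58 → nearest is Vega
Tally — Indus:1, Vega:1, Fornax:2. Fornax captures the most (2).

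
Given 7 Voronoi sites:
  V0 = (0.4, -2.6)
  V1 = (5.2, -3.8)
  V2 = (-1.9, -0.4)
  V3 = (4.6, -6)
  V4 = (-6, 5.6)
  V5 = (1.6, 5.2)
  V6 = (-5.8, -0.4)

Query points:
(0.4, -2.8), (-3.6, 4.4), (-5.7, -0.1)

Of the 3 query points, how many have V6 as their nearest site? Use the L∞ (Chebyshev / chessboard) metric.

(0.4, -2.8) — d to each: V0:0.2, V1:4.8, V2:2.4, V3:4.2, V4:8.4, V5:8, V6:6.2 → nearest is V0
(-3.6, 4.4) — d to each: V0:7, V1:8.8, V2:4.8, V3:10.4, V4:2.4, V5:5.2, V6:4.8 → nearest is V4
(-5.7, -0.1) — d to each: V0:6.1, V1:10.9, V2:3.8, V3:10.3, V4:5.7, V5:7.3, V6:0.3 → nearest is V6
1 of the 3 points has V6 as nearest.

1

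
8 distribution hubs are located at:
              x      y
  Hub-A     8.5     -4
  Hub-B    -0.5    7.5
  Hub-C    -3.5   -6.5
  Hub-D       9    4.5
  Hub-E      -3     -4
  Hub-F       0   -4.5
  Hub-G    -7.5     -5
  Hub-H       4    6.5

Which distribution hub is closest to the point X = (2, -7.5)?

Squared Euclidean distances:
d²(X, Hub-A) = (2−8.5)² + (-7.5−(-4))² = 42.25 + 12.25 = 54.5
d²(X, Hub-B) = (2−(-0.5))² + (-7.5−7.5)² = 6.25 + 225 = 231.25
d²(X, Hub-C) = (2−(-3.5))² + (-7.5−(-6.5))² = 30.25 + 1 = 31.25
d²(X, Hub-D) = (2−9)² + (-7.5−4.5)² = 49 + 144 = 193
d²(X, Hub-E) = (2−(-3))² + (-7.5−(-4))² = 25 + 12.25 = 37.25
d²(X, Hub-F) = (2−0)² + (-7.5−(-4.5))² = 4 + 9 = 13
d²(X, Hub-G) = (2−(-7.5))² + (-7.5−(-5))² = 90.25 + 6.25 = 96.5
d²(X, Hub-H) = (2−4)² + (-7.5−6.5)² = 4 + 196 = 200
Hub-F is nearest.

Hub-F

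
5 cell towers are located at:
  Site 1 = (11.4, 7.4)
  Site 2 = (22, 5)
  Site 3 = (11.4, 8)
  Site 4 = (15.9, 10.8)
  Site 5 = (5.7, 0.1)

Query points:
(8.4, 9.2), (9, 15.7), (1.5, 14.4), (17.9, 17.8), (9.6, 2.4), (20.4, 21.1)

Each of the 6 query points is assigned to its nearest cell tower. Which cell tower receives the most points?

(8.4, 9.2) — d² to each: Site 1:12.24, Site 2:202.6, Site 3:10.44, Site 4:58.81, Site 5:90.1 → nearest is Site 3
(9, 15.7) — d² to each: Site 1:74.65, Site 2:283.49, Site 3:65.05, Site 4:71.62, Site 5:254.25 → nearest is Site 3
(1.5, 14.4) — d² to each: Site 1:147.01, Site 2:508.61, Site 3:138.97, Site 4:220.32, Site 5:222.13 → nearest is Site 3
(17.9, 17.8) — d² to each: Site 1:150.41, Site 2:180.65, Site 3:138.29, Site 4:53, Site 5:462.13 → nearest is Site 4
(9.6, 2.4) — d² to each: Site 1:28.24, Site 2:160.52, Site 3:34.6, Site 4:110.25, Site 5:20.5 → nearest is Site 5
(20.4, 21.1) — d² to each: Site 1:268.69, Site 2:261.77, Site 3:252.61, Site 4:126.34, Site 5:657.09 → nearest is Site 4
Tally — Site 3:3, Site 4:2, Site 5:1. Site 3 captures the most (3).

Site 3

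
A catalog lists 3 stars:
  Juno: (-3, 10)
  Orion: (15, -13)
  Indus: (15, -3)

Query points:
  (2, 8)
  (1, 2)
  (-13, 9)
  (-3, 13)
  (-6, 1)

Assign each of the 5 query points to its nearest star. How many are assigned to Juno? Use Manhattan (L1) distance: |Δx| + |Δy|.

5

(2, 8) — d to each: Juno:7, Orion:34, Indus:24 → nearest is Juno
(1, 2) — d to each: Juno:12, Orion:29, Indus:19 → nearest is Juno
(-13, 9) — d to each: Juno:11, Orion:50, Indus:40 → nearest is Juno
(-3, 13) — d to each: Juno:3, Orion:44, Indus:34 → nearest is Juno
(-6, 1) — d to each: Juno:12, Orion:35, Indus:25 → nearest is Juno
5 of the 5 points have Juno as nearest.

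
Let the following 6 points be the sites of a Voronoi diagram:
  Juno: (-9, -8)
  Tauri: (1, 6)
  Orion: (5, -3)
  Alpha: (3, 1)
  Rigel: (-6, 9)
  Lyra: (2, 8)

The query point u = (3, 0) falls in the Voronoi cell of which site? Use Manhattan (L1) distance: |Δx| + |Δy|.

d(u, Juno) = |3−(-9)| + |0−(-8)| = 12 + 8 = 20
d(u, Tauri) = |3−1| + |0−6| = 2 + 6 = 8
d(u, Orion) = |3−5| + |0−(-3)| = 2 + 3 = 5
d(u, Alpha) = |3−3| + |0−1| = 0 + 1 = 1
d(u, Rigel) = |3−(-6)| + |0−9| = 9 + 9 = 18
d(u, Lyra) = |3−2| + |0−8| = 1 + 8 = 9
Alpha is nearest.

Alpha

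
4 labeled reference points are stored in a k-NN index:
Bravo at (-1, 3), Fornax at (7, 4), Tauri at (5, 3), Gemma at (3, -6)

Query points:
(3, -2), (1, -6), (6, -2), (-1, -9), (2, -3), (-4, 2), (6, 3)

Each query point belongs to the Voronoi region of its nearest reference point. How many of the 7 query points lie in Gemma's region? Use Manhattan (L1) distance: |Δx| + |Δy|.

(3, -2) — d to each: Bravo:9, Fornax:10, Tauri:7, Gemma:4 → nearest is Gemma
(1, -6) — d to each: Bravo:11, Fornax:16, Tauri:13, Gemma:2 → nearest is Gemma
(6, -2) — d to each: Bravo:12, Fornax:7, Tauri:6, Gemma:7 → nearest is Tauri
(-1, -9) — d to each: Bravo:12, Fornax:21, Tauri:18, Gemma:7 → nearest is Gemma
(2, -3) — d to each: Bravo:9, Fornax:12, Tauri:9, Gemma:4 → nearest is Gemma
(-4, 2) — d to each: Bravo:4, Fornax:13, Tauri:10, Gemma:15 → nearest is Bravo
(6, 3) — d to each: Bravo:7, Fornax:2, Tauri:1, Gemma:12 → nearest is Tauri
4 of the 7 points have Gemma as nearest.

4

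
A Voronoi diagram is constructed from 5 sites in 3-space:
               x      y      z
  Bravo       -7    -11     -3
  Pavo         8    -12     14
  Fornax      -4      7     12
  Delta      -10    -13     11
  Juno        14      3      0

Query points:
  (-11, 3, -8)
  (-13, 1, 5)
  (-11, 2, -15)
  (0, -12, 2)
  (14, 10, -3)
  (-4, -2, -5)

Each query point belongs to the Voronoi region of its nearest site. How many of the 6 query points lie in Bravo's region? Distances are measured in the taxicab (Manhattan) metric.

(-11, 3, -8) — d to each: Bravo:23, Pavo:56, Fornax:31, Delta:36, Juno:33 → nearest is Bravo
(-13, 1, 5) — d to each: Bravo:26, Pavo:43, Fornax:22, Delta:23, Juno:34 → nearest is Fornax
(-11, 2, -15) — d to each: Bravo:29, Pavo:62, Fornax:39, Delta:42, Juno:41 → nearest is Bravo
(0, -12, 2) — d to each: Bravo:13, Pavo:20, Fornax:33, Delta:20, Juno:31 → nearest is Bravo
(14, 10, -3) — d to each: Bravo:42, Pavo:45, Fornax:36, Delta:61, Juno:10 → nearest is Juno
(-4, -2, -5) — d to each: Bravo:14, Pavo:41, Fornax:26, Delta:33, Juno:28 → nearest is Bravo
4 of the 6 points have Bravo as nearest.

4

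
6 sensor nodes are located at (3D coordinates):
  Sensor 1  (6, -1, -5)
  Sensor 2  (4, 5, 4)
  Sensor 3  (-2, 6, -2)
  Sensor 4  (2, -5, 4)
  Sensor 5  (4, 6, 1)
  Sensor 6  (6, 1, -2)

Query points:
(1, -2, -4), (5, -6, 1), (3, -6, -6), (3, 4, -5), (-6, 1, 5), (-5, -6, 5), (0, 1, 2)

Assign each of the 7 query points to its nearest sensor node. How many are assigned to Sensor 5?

(1, -2, -4) — d² to each: Sensor 1:27, Sensor 2:122, Sensor 3:77, Sensor 4:74, Sensor 5:98, Sensor 6:38 → nearest is Sensor 1
(5, -6, 1) — d² to each: Sensor 1:62, Sensor 2:131, Sensor 3:202, Sensor 4:19, Sensor 5:145, Sensor 6:59 → nearest is Sensor 4
(3, -6, -6) — d² to each: Sensor 1:35, Sensor 2:222, Sensor 3:185, Sensor 4:102, Sensor 5:194, Sensor 6:74 → nearest is Sensor 1
(3, 4, -5) — d² to each: Sensor 1:34, Sensor 2:83, Sensor 3:38, Sensor 4:163, Sensor 5:41, Sensor 6:27 → nearest is Sensor 6
(-6, 1, 5) — d² to each: Sensor 1:248, Sensor 2:117, Sensor 3:90, Sensor 4:101, Sensor 5:141, Sensor 6:193 → nearest is Sensor 3
(-5, -6, 5) — d² to each: Sensor 1:246, Sensor 2:203, Sensor 3:202, Sensor 4:51, Sensor 5:241, Sensor 6:219 → nearest is Sensor 4
(0, 1, 2) — d² to each: Sensor 1:89, Sensor 2:36, Sensor 3:45, Sensor 4:44, Sensor 5:42, Sensor 6:52 → nearest is Sensor 2
0 of the 7 points have Sensor 5 as nearest.

0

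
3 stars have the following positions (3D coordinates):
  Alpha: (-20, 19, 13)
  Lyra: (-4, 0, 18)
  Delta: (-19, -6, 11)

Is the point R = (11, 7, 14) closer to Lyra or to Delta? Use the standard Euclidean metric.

Compare squared distances:
d²(R, Lyra) = (11−(-4))² + (7−0)² + (14−18)² = 225 + 49 + 16 = 290
d²(R, Delta) = (11−(-19))² + (7−(-6))² + (14−11)² = 900 + 169 + 9 = 1078
290 < 1078, so Lyra is closer.

Lyra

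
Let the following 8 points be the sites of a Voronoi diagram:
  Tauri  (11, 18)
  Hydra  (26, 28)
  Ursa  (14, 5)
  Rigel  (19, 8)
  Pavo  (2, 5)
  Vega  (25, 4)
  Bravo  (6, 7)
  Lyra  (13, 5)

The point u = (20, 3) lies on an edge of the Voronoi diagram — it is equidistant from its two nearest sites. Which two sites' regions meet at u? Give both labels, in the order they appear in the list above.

Rigel and Vega

Squared distances from u to each site:
d²(u, Tauri) = 81 + 225 = 306
d²(u, Hydra) = 36 + 625 = 661
d²(u, Ursa) = 36 + 4 = 40
d²(u, Rigel) = 1 + 25 = 26
d²(u, Pavo) = 324 + 4 = 328
d²(u, Vega) = 25 + 1 = 26
d²(u, Bravo) = 196 + 16 = 212
d²(u, Lyra) = 49 + 4 = 53
u is equidistant from Rigel and Vega (both at squared distance 26), and every other site is strictly farther — so u lies on the Rigel–Vega Voronoi edge.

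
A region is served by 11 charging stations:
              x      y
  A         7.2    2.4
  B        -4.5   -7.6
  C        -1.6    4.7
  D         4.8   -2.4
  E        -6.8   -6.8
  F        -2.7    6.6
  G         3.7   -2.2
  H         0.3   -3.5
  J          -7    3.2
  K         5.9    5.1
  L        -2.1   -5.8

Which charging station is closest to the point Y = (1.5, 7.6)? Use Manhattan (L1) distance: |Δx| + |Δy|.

d(Y,A) = 5.7 + 5.2 = 10.9
d(Y,B) = 6 + 15.2 = 21.2
d(Y,C) = 3.1 + 2.9 = 6
d(Y,D) = 3.3 + 10 = 13.3
d(Y,E) = 8.3 + 14.4 = 22.7
d(Y,F) = 4.2 + 1 = 5.2
d(Y,G) = 2.2 + 9.8 = 12
d(Y,H) = 1.2 + 11.1 = 12.3
d(Y,J) = 8.5 + 4.4 = 12.9
d(Y,K) = 4.4 + 2.5 = 6.9
d(Y,L) = 3.6 + 13.4 = 17
Minimum is at F.

F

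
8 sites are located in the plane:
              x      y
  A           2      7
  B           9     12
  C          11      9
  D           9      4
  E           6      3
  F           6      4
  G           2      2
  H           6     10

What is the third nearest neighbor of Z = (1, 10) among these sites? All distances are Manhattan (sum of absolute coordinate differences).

G

d(Z,A) = 1 + 3 = 4
d(Z,B) = 8 + 2 = 10
d(Z,C) = 10 + 1 = 11
d(Z,D) = 8 + 6 = 14
d(Z,E) = 5 + 7 = 12
d(Z,F) = 5 + 6 = 11
d(Z,G) = 1 + 8 = 9
d(Z,H) = 5 + 0 = 5
Sorted ascending: A, H, G, B, … — the third-nearest is G.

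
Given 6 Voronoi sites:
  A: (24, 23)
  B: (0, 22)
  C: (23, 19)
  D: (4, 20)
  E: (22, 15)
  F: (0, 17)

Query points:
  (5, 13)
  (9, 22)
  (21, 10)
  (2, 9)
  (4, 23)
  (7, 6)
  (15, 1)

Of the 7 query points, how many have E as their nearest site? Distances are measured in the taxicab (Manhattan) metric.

(5, 13) — d to each: A:29, B:14, C:24, D:8, E:19, F:9 → nearest is D
(9, 22) — d to each: A:16, B:9, C:17, D:7, E:20, F:14 → nearest is D
(21, 10) — d to each: A:16, B:33, C:11, D:27, E:6, F:28 → nearest is E
(2, 9) — d to each: A:36, B:15, C:31, D:13, E:26, F:10 → nearest is F
(4, 23) — d to each: A:20, B:5, C:23, D:3, E:26, F:10 → nearest is D
(7, 6) — d to each: A:34, B:23, C:29, D:17, E:24, F:18 → nearest is D
(15, 1) — d to each: A:31, B:36, C:26, D:30, E:21, F:31 → nearest is E
2 of the 7 points have E as nearest.

2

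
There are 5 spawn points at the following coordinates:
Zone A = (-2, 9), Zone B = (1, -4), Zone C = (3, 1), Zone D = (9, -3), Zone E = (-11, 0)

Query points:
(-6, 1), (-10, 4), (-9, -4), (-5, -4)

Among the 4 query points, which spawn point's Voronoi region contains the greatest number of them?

Zone E

(-6, 1) — d² to each: Zone A:80, Zone B:74, Zone C:81, Zone D:241, Zone E:26 → nearest is Zone E
(-10, 4) — d² to each: Zone A:89, Zone B:185, Zone C:178, Zone D:410, Zone E:17 → nearest is Zone E
(-9, -4) — d² to each: Zone A:218, Zone B:100, Zone C:169, Zone D:325, Zone E:20 → nearest is Zone E
(-5, -4) — d² to each: Zone A:178, Zone B:36, Zone C:89, Zone D:197, Zone E:52 → nearest is Zone B
Tally — Zone B:1, Zone E:3. Zone E captures the most (3).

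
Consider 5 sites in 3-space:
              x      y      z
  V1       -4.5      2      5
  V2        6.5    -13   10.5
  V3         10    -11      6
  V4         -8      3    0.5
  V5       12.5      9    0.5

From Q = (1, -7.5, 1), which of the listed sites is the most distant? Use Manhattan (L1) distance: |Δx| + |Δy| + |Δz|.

V5

d(Q,V1) = |1−(-4.5)| + |-7.5−2| + |1−5| = 5.5 + 9.5 + 4 = 19
d(Q,V2) = |1−6.5| + |-7.5−(-13)| + |1−10.5| = 5.5 + 5.5 + 9.5 = 20.5
d(Q,V3) = |1−10| + |-7.5−(-11)| + |1−6| = 9 + 3.5 + 5 = 17.5
d(Q,V4) = |1−(-8)| + |-7.5−3| + |1−0.5| = 9 + 10.5 + 0.5 = 20
d(Q,V5) = |1−12.5| + |-7.5−9| + |1−0.5| = 11.5 + 16.5 + 0.5 = 28.5
The largest is to V5.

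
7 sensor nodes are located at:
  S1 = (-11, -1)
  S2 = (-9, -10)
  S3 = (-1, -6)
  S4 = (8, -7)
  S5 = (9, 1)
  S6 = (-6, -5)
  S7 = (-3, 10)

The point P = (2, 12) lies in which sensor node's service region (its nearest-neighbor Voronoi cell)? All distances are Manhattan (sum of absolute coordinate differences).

d(P,S1) = |2−(-11)| + |12−(-1)| = 13 + 13 = 26
d(P,S2) = |2−(-9)| + |12−(-10)| = 11 + 22 = 33
d(P,S3) = |2−(-1)| + |12−(-6)| = 3 + 18 = 21
d(P,S4) = |2−8| + |12−(-7)| = 6 + 19 = 25
d(P,S5) = |2−9| + |12−1| = 7 + 11 = 18
d(P,S6) = |2−(-6)| + |12−(-5)| = 8 + 17 = 25
d(P,S7) = |2−(-3)| + |12−10| = 5 + 2 = 7
Minimum is at S7.

S7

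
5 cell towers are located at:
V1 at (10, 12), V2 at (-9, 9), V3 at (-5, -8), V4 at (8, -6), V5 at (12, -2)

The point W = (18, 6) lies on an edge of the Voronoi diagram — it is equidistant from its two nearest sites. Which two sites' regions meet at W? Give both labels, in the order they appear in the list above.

Squared distances from W to each site:
|WV1|² = (18−10)² + (6−12)² = 64 + 36 = 100
|WV2|² = (18−(-9))² + (6−9)² = 729 + 9 = 738
|WV3|² = (18−(-5))² + (6−(-8))² = 529 + 196 = 725
|WV4|² = (18−8)² + (6−(-6))² = 100 + 144 = 244
|WV5|² = (18−12)² + (6−(-2))² = 36 + 64 = 100
W is equidistant from V1 and V5 (both at squared distance 100), and every other site is strictly farther — so W lies on the V1–V5 Voronoi edge.

V1 and V5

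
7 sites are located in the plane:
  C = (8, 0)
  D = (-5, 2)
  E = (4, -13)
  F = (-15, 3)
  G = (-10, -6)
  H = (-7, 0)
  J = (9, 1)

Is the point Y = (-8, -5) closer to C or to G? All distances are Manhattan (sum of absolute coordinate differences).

d(Y,C) = |-8−8| + |-5−0| = 16 + 5 = 21
d(Y,G) = |-8−(-10)| + |-5−(-6)| = 2 + 1 = 3
21 > 3, so G is closer.

G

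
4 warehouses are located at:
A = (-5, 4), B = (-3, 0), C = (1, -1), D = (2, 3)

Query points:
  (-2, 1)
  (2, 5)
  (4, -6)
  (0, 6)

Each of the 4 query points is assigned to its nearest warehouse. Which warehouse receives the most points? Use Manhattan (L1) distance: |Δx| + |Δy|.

(-2, 1) — d to each: A:6, B:2, C:5, D:6 → nearest is B
(2, 5) — d to each: A:8, B:10, C:7, D:2 → nearest is D
(4, -6) — d to each: A:19, B:13, C:8, D:11 → nearest is C
(0, 6) — d to each: A:7, B:9, C:8, D:5 → nearest is D
Tally — B:1, C:1, D:2. D captures the most (2).

D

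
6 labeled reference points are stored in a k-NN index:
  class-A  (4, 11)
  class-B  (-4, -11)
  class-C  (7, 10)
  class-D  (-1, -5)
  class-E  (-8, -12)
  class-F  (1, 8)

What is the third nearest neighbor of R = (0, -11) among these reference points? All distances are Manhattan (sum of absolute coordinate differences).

d(R, class-A) = |0−4| + |-11−11| = 4 + 22 = 26
d(R, class-B) = |0−(-4)| + |-11−(-11)| = 4 + 0 = 4
d(R, class-C) = |0−7| + |-11−10| = 7 + 21 = 28
d(R, class-D) = |0−(-1)| + |-11−(-5)| = 1 + 6 = 7
d(R, class-E) = |0−(-8)| + |-11−(-12)| = 8 + 1 = 9
d(R, class-F) = |0−1| + |-11−8| = 1 + 19 = 20
Sorted ascending: class-B, class-D, class-E, class-F, … — the third-nearest is class-E.

class-E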